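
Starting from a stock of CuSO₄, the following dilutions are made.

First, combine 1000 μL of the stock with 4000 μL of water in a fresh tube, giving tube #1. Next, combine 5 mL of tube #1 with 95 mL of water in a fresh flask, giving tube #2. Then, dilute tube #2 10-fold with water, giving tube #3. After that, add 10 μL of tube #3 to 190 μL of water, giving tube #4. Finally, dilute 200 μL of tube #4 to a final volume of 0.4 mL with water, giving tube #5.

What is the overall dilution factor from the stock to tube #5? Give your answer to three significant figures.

Step 1: 1000 μL + 4000 μL = 5000 μL total → factor 5000/1000 = 5
Step 2: 5 mL + 95 mL = 100 mL total → factor 100/5 = 20
Step 3: 10-fold → factor 10
Step 4: 10 μL + 190 μL = 200 μL total → factor 200/10 = 20
Step 5: 200 μL brought to 0.4 mL → factor 400/200 = 2
Overall dilution factor = 5 × 20 × 10 × 20 × 2 = 40000

4.00 × 10^4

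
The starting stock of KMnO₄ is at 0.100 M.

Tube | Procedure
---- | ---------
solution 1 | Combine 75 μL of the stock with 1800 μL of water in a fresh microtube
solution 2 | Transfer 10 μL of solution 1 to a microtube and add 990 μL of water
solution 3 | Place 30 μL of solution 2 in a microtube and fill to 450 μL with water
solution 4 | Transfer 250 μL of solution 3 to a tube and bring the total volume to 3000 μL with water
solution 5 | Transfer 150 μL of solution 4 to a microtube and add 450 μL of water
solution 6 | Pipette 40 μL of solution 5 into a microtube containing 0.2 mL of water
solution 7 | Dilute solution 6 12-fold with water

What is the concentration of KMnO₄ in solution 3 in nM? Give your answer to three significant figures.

Step 1: 75 μL + 1800 μL = 1875 μL total → factor 1875/75 = 25
Step 2: 10 μL + 990 μL = 1000 μL total → factor 1000/10 = 100
Step 3: 30 μL brought to 450 μL → factor 450/30 = 15
Dilution factor through solution 3 = 25 × 100 × 15 = 37500
[solution 3] = 0.100 M / 37500 = 2.667 × 10^-6 M = 2.67 × 10^3 nM

2.67 × 10^3 nM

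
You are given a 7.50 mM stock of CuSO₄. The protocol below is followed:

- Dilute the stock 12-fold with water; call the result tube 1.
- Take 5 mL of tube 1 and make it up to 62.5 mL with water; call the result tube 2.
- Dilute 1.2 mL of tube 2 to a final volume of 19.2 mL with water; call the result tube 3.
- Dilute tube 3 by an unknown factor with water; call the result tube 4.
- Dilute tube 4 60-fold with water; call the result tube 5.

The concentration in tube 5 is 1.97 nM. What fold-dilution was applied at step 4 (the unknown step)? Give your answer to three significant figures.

26.4-fold

Step 1: 12-fold → factor 12
Step 2: 5 mL brought to 62.5 mL → factor 62.5/5 = 12.5
Step 3: 1.2 mL brought to 19.2 mL → factor 19.2/1.2 = 16
Step 4: unknown factor x
Step 5: 60-fold → factor 60
Product of known-step factors = 1.44 × 10^5
Overall factor = 7.50 mM / (1.97 nM) = 3.8071 × 10^6
x = 3.8071 × 10^6 / 1.44 × 10^5 = 26.4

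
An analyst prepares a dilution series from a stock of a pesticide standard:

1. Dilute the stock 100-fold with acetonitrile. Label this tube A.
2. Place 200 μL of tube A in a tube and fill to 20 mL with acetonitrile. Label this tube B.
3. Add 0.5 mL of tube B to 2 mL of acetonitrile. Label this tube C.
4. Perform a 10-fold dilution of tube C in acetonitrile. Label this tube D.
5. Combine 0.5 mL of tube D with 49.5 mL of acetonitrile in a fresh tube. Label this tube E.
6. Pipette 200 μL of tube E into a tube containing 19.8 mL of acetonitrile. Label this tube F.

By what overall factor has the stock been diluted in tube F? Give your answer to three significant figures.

Step 1: 100-fold → factor 100
Step 2: 200 μL brought to 20 mL → factor 20000/200 = 100
Step 3: 0.5 mL + 2 mL = 2.5 mL total → factor 2.5/0.5 = 5
Step 4: 10-fold → factor 10
Step 5: 0.5 mL + 49.5 mL = 50 mL total → factor 50/0.5 = 100
Step 6: 200 μL + 19.8 mL = 20000 μL total → factor 20000/200 = 100
Overall dilution factor = 100 × 100 × 5 × 10 × 100 × 100 = 5 × 10^9

5.00 × 10^9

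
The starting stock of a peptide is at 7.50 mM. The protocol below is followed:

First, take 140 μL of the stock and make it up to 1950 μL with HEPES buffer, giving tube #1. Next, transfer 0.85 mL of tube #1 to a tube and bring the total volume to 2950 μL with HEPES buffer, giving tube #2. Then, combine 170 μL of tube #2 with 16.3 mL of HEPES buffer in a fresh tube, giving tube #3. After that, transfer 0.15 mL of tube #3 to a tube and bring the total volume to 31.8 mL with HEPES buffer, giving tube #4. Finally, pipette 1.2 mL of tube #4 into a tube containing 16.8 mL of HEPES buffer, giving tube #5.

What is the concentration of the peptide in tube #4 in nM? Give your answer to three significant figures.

Step 1: 140 μL brought to 1950 μL → factor 1950/140 = 13.929
Step 2: 0.85 mL brought to 2950 μL → factor 2.95/0.85 = 3.4706
Step 3: 170 μL + 16.3 mL = 16470 μL total → factor 16470/170 = 96.882
Step 4: 0.15 mL brought to 31.8 mL → factor 31.8/0.15 = 212
Dilution factor through tube #4 = 13.929 × 3.4706 × 96.882 × 212 = 9.9287 × 10^5
[tube #4] = 7.50 mM / 9.9287 × 10^5 = 7.554 × 10^-6 mM = 7.55 nM

7.55 nM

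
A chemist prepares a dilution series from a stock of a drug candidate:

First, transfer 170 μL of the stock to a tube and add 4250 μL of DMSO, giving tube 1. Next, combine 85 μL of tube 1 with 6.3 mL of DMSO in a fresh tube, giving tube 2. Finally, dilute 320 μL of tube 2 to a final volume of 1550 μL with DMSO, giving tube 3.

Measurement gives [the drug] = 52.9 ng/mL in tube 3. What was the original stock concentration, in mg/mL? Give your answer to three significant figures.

Step 1: 170 μL + 4250 μL = 4420 μL total → factor 4420/170 = 26
Step 2: 85 μL + 6.3 mL = 6385 μL total → factor 6385/85 = 75.118
Step 3: 320 μL brought to 1550 μL → factor 1550/320 = 4.8438
Overall dilution factor = 26 × 75.118 × 4.8438 = 9460.1
Stock = 52.9 ng/mL × 9460.1 = 5.004 × 10^5 ng/mL = 0.500 mg/mL

0.500 mg/mL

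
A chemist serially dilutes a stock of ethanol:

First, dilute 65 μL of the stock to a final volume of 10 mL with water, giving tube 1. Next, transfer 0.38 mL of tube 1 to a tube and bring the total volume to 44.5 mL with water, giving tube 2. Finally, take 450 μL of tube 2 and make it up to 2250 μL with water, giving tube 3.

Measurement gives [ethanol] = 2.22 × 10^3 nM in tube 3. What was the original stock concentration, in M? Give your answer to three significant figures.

Step 1: 65 μL brought to 10 mL → factor 10000/65 = 153.85
Step 2: 0.38 mL brought to 44.5 mL → factor 44.5/0.38 = 117.11
Step 3: 450 μL brought to 2250 μL → factor 2250/450 = 5
Overall dilution factor = 153.85 × 117.11 × 5 = 90081
Stock = 2.22 × 10^3 nM × 90081 = 2.000 × 10^8 nM = 0.200 M

0.200 M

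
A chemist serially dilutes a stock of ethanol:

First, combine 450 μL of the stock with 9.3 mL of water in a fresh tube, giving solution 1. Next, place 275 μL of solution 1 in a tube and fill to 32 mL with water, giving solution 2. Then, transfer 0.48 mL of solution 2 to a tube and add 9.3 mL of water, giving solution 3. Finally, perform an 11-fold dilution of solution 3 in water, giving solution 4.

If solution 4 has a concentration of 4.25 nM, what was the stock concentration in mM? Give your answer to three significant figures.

2.40 mM

Step 1: 450 μL + 9.3 mL = 9750 μL total → factor 9750/450 = 21.667
Step 2: 275 μL brought to 32 mL → factor 32000/275 = 116.36
Step 3: 0.48 mL + 9.3 mL = 9.78 mL total → factor 9.78/0.48 = 20.375
Step 4: 11-fold → factor 11
Overall dilution factor = 21.667 × 116.36 × 20.375 × 11 = 5.6507 × 10^5
Stock = 4.25 nM × 5.6507 × 10^5 = 2.402 × 10^6 nM = 2.40 mM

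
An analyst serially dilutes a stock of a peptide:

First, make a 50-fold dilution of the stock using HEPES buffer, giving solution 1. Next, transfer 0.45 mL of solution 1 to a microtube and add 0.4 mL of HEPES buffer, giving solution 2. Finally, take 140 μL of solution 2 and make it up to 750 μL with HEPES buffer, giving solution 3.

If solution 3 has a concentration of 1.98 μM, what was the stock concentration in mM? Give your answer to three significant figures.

Step 1: 50-fold → factor 50
Step 2: 0.45 mL + 0.4 mL = 0.85 mL total → factor 0.85/0.45 = 1.8889
Step 3: 140 μL brought to 750 μL → factor 750/140 = 5.3571
Overall dilution factor = 50 × 1.8889 × 5.3571 = 505.95
Stock = 1.98 μM × 505.95 = 1002 μM = 1.00 mM

1.00 mM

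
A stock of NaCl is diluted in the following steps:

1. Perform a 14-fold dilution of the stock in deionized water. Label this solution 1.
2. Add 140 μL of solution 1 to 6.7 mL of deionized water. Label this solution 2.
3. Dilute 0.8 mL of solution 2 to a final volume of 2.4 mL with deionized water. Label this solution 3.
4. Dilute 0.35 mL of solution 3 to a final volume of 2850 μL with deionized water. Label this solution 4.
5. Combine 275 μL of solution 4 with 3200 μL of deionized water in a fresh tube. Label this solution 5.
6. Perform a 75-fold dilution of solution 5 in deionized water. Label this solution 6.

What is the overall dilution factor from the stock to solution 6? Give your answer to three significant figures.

1.58 × 10^7

Step 1: 14-fold → factor 14
Step 2: 140 μL + 6.7 mL = 6840 μL total → factor 6840/140 = 48.857
Step 3: 0.8 mL brought to 2.4 mL → factor 2.4/0.8 = 3
Step 4: 0.35 mL brought to 2850 μL → factor 2.85/0.35 = 8.1429
Step 5: 275 μL + 3200 μL = 3475 μL total → factor 3475/275 = 12.636
Step 6: 75-fold → factor 75
Overall dilution factor = 14 × 48.857 × 3 × 8.1429 × 12.636 × 75 = 1.5836 × 10^7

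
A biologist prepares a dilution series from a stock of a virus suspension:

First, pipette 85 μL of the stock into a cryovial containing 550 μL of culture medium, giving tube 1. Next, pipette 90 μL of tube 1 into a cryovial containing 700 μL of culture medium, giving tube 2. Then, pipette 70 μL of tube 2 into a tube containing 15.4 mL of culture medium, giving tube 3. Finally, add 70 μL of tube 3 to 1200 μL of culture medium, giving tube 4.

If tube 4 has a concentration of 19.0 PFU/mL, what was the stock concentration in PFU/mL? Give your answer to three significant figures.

Step 1: 85 μL + 550 μL = 635 μL total → factor 635/85 = 7.4706
Step 2: 90 μL + 700 μL = 790 μL total → factor 790/90 = 8.7778
Step 3: 70 μL + 15.4 mL = 15470 μL total → factor 15470/70 = 221
Step 4: 70 μL + 1200 μL = 1270 μL total → factor 1270/70 = 18.143
Overall dilution factor = 7.4706 × 8.7778 × 221 × 18.143 = 2.6293 × 10^5
Stock = 19.0 PFU/mL × 2.6293 × 10^5 = 5.00 × 10^6 PFU/mL

5.00 × 10^6 PFU/mL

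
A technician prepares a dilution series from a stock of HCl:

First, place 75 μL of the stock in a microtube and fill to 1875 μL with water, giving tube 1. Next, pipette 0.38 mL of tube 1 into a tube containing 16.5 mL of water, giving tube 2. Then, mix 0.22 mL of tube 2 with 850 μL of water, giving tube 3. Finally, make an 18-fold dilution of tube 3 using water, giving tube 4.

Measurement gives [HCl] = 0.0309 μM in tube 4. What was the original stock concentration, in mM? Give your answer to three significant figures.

Step 1: 75 μL brought to 1875 μL → factor 1875/75 = 25
Step 2: 0.38 mL + 16.5 mL = 16.88 mL total → factor 16.88/0.38 = 44.421
Step 3: 0.22 mL + 850 μL = 1.07 mL total → factor 1.07/0.22 = 4.8636
Step 4: 18-fold → factor 18
Overall dilution factor = 25 × 44.421 × 4.8636 × 18 = 97222
Stock = 0.0309 μM × 97222 = 3004 μM = 3.00 mM

3.00 mM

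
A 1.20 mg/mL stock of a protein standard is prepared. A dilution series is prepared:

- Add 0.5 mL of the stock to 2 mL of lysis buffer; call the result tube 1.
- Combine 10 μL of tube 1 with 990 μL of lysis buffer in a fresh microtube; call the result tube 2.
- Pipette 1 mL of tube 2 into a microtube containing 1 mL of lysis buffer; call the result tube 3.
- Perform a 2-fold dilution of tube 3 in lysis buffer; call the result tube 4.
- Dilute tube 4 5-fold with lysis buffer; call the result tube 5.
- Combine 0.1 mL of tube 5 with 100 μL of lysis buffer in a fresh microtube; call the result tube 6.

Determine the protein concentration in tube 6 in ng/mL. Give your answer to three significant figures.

Step 1: 0.5 mL + 2 mL = 2.5 mL total → factor 2.5/0.5 = 5
Step 2: 10 μL + 990 μL = 1000 μL total → factor 1000/10 = 100
Step 3: 1 mL + 1 mL = 2 mL total → factor 2/1 = 2
Step 4: 2-fold → factor 2
Step 5: 5-fold → factor 5
Step 6: 0.1 mL + 100 μL = 0.2 mL total → factor 0.2/0.1 = 2
Overall dilution factor = 5 × 100 × 2 × 2 × 5 × 2 = 20000
Final = 1.20 mg/mL / 20000 = 6.000 × 10^-5 mg/mL = 60.0 ng/mL

60.0 ng/mL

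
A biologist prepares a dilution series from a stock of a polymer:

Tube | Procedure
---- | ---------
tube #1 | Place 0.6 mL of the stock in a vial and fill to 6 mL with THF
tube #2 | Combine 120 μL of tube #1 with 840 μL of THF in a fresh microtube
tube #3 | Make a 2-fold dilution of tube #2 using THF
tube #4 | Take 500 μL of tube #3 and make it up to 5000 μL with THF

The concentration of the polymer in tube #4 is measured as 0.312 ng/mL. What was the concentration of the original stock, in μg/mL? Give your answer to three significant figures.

Step 1: 0.6 mL brought to 6 mL → factor 6/0.6 = 10
Step 2: 120 μL + 840 μL = 960 μL total → factor 960/120 = 8
Step 3: 2-fold → factor 2
Step 4: 500 μL brought to 5000 μL → factor 5000/500 = 10
Overall dilution factor = 10 × 8 × 2 × 10 = 1600
Stock = 0.312 ng/mL × 1600 = 499.2 ng/mL = 0.499 μg/mL

0.499 μg/mL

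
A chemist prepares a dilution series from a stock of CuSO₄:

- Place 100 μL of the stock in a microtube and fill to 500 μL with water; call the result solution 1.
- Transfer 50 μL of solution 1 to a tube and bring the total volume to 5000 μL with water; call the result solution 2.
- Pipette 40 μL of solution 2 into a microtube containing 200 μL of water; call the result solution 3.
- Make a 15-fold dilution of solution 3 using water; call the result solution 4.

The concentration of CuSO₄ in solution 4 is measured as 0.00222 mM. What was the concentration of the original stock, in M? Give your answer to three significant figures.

0.0999 M

Step 1: 100 μL brought to 500 μL → factor 500/100 = 5
Step 2: 50 μL brought to 5000 μL → factor 5000/50 = 100
Step 3: 40 μL + 200 μL = 240 μL total → factor 240/40 = 6
Step 4: 15-fold → factor 15
Overall dilution factor = 5 × 100 × 6 × 15 = 45000
Stock = 0.00222 mM × 45000 = 99.90 mM = 0.0999 M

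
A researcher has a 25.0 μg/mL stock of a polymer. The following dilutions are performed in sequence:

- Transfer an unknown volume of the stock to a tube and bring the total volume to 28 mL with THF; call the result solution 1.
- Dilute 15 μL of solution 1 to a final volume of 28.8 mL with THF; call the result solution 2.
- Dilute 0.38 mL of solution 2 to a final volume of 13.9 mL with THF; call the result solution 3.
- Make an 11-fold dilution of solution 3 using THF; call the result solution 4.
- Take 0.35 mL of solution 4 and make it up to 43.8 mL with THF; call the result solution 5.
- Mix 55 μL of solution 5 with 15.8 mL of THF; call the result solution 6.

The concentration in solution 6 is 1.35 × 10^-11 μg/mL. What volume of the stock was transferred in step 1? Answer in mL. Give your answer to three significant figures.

Step 1: v brought to 28 mL → factor = 28 mL/v
Step 2: 15 μL brought to 28.8 mL → factor 28800/15 = 1920
Step 3: 0.38 mL brought to 13.9 mL → factor 13.9/0.38 = 36.579
Step 4: 11-fold → factor 11
Step 5: 0.35 mL brought to 43.8 mL → factor 43.8/0.35 = 125.14
Step 6: 55 μL + 15.8 mL = 15855 μL total → factor 15855/55 = 288.27
Product of known-step factors = 2.787 × 10^10
Overall factor = 25.0 μg/mL / (1.35 × 10^-11 μg/mL) = 1.8519 × 10^12
Step-1 factor = 1.8519 × 10^12 / 2.787 × 10^10 = 66.446
v = 28 mL / 66.446 = 0.421 mL

0.421 mL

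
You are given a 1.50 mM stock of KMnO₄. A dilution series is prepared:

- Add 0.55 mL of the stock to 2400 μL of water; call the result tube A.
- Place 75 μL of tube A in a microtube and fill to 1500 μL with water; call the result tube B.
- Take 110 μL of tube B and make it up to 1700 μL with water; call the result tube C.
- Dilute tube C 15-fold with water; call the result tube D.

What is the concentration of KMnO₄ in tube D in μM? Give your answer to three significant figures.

0.0603 μM

Step 1: 0.55 mL + 2400 μL = 2.95 mL total → factor 2.95/0.55 = 5.3636
Step 2: 75 μL brought to 1500 μL → factor 1500/75 = 20
Step 3: 110 μL brought to 1700 μL → factor 1700/110 = 15.455
Step 4: 15-fold → factor 15
Overall dilution factor = 5.3636 × 20 × 15.455 × 15 = 24868
Final = 1.50 mM / 24868 = 6.032 × 10^-5 mM = 0.0603 μM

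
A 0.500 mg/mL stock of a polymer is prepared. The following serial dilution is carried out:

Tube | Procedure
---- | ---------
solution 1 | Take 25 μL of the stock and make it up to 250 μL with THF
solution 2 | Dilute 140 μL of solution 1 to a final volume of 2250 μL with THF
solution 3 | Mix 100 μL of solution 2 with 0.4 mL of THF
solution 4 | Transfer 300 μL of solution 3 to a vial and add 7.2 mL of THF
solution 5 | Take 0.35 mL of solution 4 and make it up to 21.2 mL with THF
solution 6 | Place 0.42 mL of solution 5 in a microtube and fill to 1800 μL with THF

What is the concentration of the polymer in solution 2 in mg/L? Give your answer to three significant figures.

Step 1: 25 μL brought to 250 μL → factor 250/25 = 10
Step 2: 140 μL brought to 2250 μL → factor 2250/140 = 16.071
Dilution factor through solution 2 = 10 × 16.071 = 160.71
[solution 2] = 0.500 mg/mL / 160.71 = 0.003111 mg/mL = 3.11 mg/L

3.11 mg/L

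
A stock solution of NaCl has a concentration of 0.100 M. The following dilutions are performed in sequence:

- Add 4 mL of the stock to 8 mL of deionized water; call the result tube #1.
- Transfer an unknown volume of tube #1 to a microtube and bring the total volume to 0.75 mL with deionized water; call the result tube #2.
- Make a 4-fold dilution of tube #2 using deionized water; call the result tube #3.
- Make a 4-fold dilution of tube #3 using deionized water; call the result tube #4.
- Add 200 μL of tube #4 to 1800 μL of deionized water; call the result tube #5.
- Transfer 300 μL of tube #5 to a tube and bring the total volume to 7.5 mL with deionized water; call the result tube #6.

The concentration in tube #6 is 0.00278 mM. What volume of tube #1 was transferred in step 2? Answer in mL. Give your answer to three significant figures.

0.250 mL

Step 1: 4 mL + 8 mL = 12 mL total → factor 12/4 = 3
Step 2: v brought to 0.75 mL → factor = 0.75 mL/v
Step 3: 4-fold → factor 4
Step 4: 4-fold → factor 4
Step 5: 200 μL + 1800 μL = 2000 μL total → factor 2000/200 = 10
Step 6: 300 μL brought to 7.5 mL → factor 7500/300 = 25
Product of known-step factors = 12000
Overall factor = 0.100 M / (0.00278 mM) = 35971
Step-2 factor = 35971 / 12000 = 2.9976
v = 0.75 mL / 2.9976 = 0.250 mL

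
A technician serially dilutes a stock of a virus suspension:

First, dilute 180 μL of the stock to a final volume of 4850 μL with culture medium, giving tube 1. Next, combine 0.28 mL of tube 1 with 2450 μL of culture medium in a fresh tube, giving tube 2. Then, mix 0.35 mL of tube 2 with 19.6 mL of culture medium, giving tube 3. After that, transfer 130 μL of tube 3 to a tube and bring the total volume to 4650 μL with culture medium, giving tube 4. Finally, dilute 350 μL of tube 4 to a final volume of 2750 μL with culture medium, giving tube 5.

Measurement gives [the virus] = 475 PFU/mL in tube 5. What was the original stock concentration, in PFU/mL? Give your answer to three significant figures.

Step 1: 180 μL brought to 4850 μL → factor 4850/180 = 26.944
Step 2: 0.28 mL + 2450 μL = 2.73 mL total → factor 2.73/0.28 = 9.75
Step 3: 0.35 mL + 19.6 mL = 19.95 mL total → factor 19.95/0.35 = 57
Step 4: 130 μL brought to 4650 μL → factor 4650/130 = 35.769
Step 5: 350 μL brought to 2750 μL → factor 2750/350 = 7.8571
Overall dilution factor = 26.944 × 9.75 × 57 × 35.769 × 7.8571 = 4.2085 × 10^6
Stock = 475 PFU/mL × 4.2085 × 10^6 = 2.00 × 10^9 PFU/mL

2.00 × 10^9 PFU/mL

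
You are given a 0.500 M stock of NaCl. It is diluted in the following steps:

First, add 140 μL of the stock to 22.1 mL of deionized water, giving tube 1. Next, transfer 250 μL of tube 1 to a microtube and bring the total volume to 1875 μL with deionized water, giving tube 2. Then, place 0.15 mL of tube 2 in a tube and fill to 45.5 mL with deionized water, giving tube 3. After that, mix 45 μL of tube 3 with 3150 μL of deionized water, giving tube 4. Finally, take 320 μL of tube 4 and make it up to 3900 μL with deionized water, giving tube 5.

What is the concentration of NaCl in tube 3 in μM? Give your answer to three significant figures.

1.38 μM

Step 1: 140 μL + 22.1 mL = 22240 μL total → factor 22240/140 = 158.86
Step 2: 250 μL brought to 1875 μL → factor 1875/250 = 7.5
Step 3: 0.15 mL brought to 45.5 mL → factor 45.5/0.15 = 303.33
Dilution factor through tube 3 = 158.86 × 7.5 × 303.33 = 3.614 × 10^5
[tube 3] = 0.500 M / 3.614 × 10^5 = 1.384 × 10^-6 M = 1.38 μM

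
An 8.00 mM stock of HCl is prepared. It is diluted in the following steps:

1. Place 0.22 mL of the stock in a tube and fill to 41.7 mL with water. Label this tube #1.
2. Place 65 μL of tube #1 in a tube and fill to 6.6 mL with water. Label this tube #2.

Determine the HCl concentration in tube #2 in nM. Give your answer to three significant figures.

416 nM

Step 1: 0.22 mL brought to 41.7 mL → factor 41.7/0.22 = 189.55
Step 2: 65 μL brought to 6.6 mL → factor 6600/65 = 101.54
Overall dilution factor = 189.55 × 101.54 = 19246
Final = 8.00 mM / 19246 = 0.0004157 mM = 416 nM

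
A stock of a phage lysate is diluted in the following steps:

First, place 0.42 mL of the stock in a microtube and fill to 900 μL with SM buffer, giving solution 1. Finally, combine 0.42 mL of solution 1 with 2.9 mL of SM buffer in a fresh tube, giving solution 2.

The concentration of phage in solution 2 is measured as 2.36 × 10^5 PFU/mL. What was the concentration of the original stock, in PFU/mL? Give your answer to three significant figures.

4.00 × 10^6 PFU/mL

Step 1: 0.42 mL brought to 900 μL → factor 0.9/0.42 = 2.1429
Step 2: 0.42 mL + 2.9 mL = 3.32 mL total → factor 3.32/0.42 = 7.9048
Overall dilution factor = 2.1429 × 7.9048 = 16.939
Stock = 2.36 × 10^5 PFU/mL × 16.939 = 4.00 × 10^6 PFU/mL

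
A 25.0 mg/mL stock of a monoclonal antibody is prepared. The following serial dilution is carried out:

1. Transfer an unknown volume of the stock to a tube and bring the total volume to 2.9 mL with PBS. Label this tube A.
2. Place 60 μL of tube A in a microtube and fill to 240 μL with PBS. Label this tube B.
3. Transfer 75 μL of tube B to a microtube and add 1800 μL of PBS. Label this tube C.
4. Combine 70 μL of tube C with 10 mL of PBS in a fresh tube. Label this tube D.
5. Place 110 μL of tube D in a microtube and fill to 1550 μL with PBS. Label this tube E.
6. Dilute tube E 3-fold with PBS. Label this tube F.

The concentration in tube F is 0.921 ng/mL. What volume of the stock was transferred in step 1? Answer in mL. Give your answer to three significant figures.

Step 1: v brought to 2.9 mL → factor = 2.9 mL/v
Step 2: 60 μL brought to 240 μL → factor 240/60 = 4
Step 3: 75 μL + 1800 μL = 1875 μL total → factor 1875/75 = 25
Step 4: 70 μL + 10 mL = 10070 μL total → factor 10070/70 = 143.86
Step 5: 110 μL brought to 1550 μL → factor 1550/110 = 14.091
Step 6: 3-fold → factor 3
Product of known-step factors = 6.0812 × 10^5
Overall factor = 25.0 mg/mL / (0.921 ng/mL) = 2.7144 × 10^7
Step-1 factor = 2.7144 × 10^7 / 6.0812 × 10^5 = 44.636
v = 2.9 mL / 44.636 = 0.0650 mL

0.0650 mL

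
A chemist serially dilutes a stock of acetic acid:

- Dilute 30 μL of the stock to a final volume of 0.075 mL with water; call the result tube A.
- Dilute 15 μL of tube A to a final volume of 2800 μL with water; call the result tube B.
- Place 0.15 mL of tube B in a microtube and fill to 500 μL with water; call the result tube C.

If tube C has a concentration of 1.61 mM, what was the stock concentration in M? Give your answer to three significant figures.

Step 1: 30 μL brought to 0.075 mL → factor 75/30 = 2.5
Step 2: 15 μL brought to 2800 μL → factor 2800/15 = 186.67
Step 3: 0.15 mL brought to 500 μL → factor 0.5/0.15 = 3.3333
Overall dilution factor = 2.5 × 186.67 × 3.3333 = 1555.6
Stock = 1.61 mM × 1555.6 = 2504 mM = 2.50 M

2.50 M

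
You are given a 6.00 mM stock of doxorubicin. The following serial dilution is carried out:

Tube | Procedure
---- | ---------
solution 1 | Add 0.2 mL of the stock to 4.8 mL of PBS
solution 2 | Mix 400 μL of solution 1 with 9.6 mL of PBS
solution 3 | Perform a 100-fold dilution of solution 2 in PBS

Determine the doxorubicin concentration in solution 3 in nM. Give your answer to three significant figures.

96.0 nM

Step 1: 0.2 mL + 4.8 mL = 5 mL total → factor 5/0.2 = 25
Step 2: 400 μL + 9.6 mL = 10000 μL total → factor 10000/400 = 25
Step 3: 100-fold → factor 100
Overall dilution factor = 25 × 25 × 100 = 62500
Final = 6.00 mM / 62500 = 9.600 × 10^-5 mM = 96.0 nM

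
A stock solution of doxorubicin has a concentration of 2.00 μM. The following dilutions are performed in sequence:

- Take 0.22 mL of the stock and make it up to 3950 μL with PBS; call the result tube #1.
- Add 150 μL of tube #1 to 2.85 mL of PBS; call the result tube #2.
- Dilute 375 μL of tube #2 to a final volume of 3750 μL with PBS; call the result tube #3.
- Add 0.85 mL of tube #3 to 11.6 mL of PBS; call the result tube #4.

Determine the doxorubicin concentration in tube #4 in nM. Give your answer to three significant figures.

0.0380 nM

Step 1: 0.22 mL brought to 3950 μL → factor 3.95/0.22 = 17.955
Step 2: 150 μL + 2.85 mL = 3000 μL total → factor 3000/150 = 20
Step 3: 375 μL brought to 3750 μL → factor 3750/375 = 10
Step 4: 0.85 mL + 11.6 mL = 12.45 mL total → factor 12.45/0.85 = 14.647
Overall dilution factor = 17.955 × 20 × 10 × 14.647 = 52596
Final = 2.00 μM / 52596 = 3.803 × 10^-5 μM = 0.0380 nM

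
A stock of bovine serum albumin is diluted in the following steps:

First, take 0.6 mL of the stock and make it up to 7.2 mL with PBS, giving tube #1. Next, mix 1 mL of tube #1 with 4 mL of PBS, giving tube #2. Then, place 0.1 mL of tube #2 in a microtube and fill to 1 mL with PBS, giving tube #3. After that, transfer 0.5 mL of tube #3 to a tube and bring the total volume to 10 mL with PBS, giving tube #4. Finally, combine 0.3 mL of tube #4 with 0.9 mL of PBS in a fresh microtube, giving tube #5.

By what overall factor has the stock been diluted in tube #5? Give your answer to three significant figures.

Step 1: 0.6 mL brought to 7.2 mL → factor 7.2/0.6 = 12
Step 2: 1 mL + 4 mL = 5 mL total → factor 5/1 = 5
Step 3: 0.1 mL brought to 1 mL → factor 1/0.1 = 10
Step 4: 0.5 mL brought to 10 mL → factor 10/0.5 = 20
Step 5: 0.3 mL + 0.9 mL = 1.2 mL total → factor 1.2/0.3 = 4
Overall dilution factor = 12 × 5 × 10 × 20 × 4 = 48000

4.80 × 10^4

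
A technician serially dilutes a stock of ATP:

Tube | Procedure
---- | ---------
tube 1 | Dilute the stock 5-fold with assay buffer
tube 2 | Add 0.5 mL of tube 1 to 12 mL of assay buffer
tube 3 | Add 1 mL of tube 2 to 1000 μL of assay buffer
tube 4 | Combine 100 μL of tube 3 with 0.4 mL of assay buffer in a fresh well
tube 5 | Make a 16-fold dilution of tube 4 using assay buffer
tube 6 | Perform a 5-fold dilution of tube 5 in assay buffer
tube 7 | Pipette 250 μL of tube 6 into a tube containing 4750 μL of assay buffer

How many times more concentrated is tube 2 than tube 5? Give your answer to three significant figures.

Step 1: 5-fold → factor 5
Step 2: 0.5 mL + 12 mL = 12.5 mL total → factor 12.5/0.5 = 25
Step 3: 1 mL + 1000 μL = 2 mL total → factor 2/1 = 2
Step 4: 100 μL + 0.4 mL = 500 μL total → factor 500/100 = 5
Step 5: 16-fold → factor 16
Dilution factor to tube 2 = 125; to tube 5 = 20000
[tube 2]/[tube 5] = (factor to tube 5)/(factor to tube 2) = 20000/125 = 160

160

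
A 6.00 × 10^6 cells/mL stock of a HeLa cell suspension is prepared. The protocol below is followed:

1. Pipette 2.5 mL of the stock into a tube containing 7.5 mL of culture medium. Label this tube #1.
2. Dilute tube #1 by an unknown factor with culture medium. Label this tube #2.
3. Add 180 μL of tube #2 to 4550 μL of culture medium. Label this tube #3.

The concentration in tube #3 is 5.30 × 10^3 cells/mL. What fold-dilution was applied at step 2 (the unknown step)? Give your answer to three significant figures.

Step 1: 2.5 mL + 7.5 mL = 10 mL total → factor 10/2.5 = 4
Step 2: unknown factor x
Step 3: 180 μL + 4550 μL = 4730 μL total → factor 4730/180 = 26.278
Product of known-step factors = 105.11
Overall factor = 6.00 × 10^6 cells/mL / (5.30 × 10^3 cells/mL) = 1132.1
x = 1132.1 / 105.11 = 10.8

10.8-fold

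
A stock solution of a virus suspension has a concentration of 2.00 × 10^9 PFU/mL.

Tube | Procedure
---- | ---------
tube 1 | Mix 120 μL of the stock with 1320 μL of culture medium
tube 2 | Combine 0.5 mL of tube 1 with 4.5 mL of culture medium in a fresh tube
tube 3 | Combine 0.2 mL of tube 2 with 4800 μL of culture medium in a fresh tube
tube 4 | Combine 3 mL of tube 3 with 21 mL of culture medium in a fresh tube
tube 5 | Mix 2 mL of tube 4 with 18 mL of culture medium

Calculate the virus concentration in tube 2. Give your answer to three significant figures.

Step 1: 120 μL + 1320 μL = 1440 μL total → factor 1440/120 = 12
Step 2: 0.5 mL + 4.5 mL = 5 mL total → factor 5/0.5 = 10
Dilution factor through tube 2 = 12 × 10 = 120
[tube 2] = 2.00 × 10^9 PFU/mL / 120 = 1.67 × 10^7 PFU/mL

1.67 × 10^7 PFU/mL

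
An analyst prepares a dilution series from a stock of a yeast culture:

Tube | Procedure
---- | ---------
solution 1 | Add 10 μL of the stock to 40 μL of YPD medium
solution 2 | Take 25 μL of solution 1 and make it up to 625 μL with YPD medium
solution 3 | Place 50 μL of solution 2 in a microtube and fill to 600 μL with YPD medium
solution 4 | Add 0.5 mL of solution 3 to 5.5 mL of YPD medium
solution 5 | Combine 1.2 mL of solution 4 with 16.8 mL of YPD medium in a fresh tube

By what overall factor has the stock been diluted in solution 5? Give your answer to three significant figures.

2.70 × 10^5

Step 1: 10 μL + 40 μL = 50 μL total → factor 50/10 = 5
Step 2: 25 μL brought to 625 μL → factor 625/25 = 25
Step 3: 50 μL brought to 600 μL → factor 600/50 = 12
Step 4: 0.5 mL + 5.5 mL = 6 mL total → factor 6/0.5 = 12
Step 5: 1.2 mL + 16.8 mL = 18 mL total → factor 18/1.2 = 15
Overall dilution factor = 5 × 25 × 12 × 12 × 15 = 2.7 × 10^5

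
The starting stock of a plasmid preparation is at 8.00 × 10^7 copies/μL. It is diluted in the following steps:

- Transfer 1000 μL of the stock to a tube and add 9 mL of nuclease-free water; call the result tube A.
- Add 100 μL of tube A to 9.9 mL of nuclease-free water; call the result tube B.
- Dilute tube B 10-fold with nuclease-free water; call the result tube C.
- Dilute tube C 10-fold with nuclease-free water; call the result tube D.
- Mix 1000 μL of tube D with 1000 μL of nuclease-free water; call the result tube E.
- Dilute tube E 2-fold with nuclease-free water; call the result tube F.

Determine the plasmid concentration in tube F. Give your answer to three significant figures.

Step 1: 1000 μL + 9 mL = 10000 μL total → factor 10000/1000 = 10
Step 2: 100 μL + 9.9 mL = 10000 μL total → factor 10000/100 = 100
Step 3: 10-fold → factor 10
Step 4: 10-fold → factor 10
Step 5: 1000 μL + 1000 μL = 2000 μL total → factor 2000/1000 = 2
Step 6: 2-fold → factor 2
Overall dilution factor = 10 × 100 × 10 × 10 × 2 × 2 = 4 × 10^5
Final = 8.00 × 10^7 copies/μL / 4 × 10^5 = 200 copies/μL

200 copies/μL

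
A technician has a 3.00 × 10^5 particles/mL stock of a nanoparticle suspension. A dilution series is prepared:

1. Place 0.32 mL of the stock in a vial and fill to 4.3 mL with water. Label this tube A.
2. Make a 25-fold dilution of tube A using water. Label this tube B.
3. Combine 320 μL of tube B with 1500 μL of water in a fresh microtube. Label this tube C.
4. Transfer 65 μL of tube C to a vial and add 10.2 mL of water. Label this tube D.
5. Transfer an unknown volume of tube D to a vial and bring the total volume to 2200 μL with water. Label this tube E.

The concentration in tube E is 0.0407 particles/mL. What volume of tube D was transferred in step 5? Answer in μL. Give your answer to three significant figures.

90.1 μL

Step 1: 0.32 mL brought to 4.3 mL → factor 4.3/0.32 = 13.438
Step 2: 25-fold → factor 25
Step 3: 320 μL + 1500 μL = 1820 μL total → factor 1820/320 = 5.6875
Step 4: 65 μL + 10.2 mL = 10265 μL total → factor 10265/65 = 157.92
Step 5: v brought to 2200 μL → factor = 2200 μL/v
Product of known-step factors = 3.0173 × 10^5
Overall factor = 3.00 × 10^5 particles/mL / (0.0407 particles/mL) = 7.371 × 10^6
Step-5 factor = 7.371 × 10^6 / 3.0173 × 10^5 = 24.429
v = 2200 μL / 24.429 = 90.1 μL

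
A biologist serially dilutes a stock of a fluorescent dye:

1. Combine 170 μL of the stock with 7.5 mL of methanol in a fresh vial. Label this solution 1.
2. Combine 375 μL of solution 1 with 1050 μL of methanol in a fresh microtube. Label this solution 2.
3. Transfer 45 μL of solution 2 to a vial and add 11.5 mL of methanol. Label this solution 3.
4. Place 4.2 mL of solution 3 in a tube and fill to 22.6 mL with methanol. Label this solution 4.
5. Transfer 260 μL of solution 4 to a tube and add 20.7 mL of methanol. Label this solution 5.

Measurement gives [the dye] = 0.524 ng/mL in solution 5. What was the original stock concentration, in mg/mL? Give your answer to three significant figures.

10.0 mg/mL

Step 1: 170 μL + 7.5 mL = 7670 μL total → factor 7670/170 = 45.118
Step 2: 375 μL + 1050 μL = 1425 μL total → factor 1425/375 = 3.8
Step 3: 45 μL + 11.5 mL = 11545 μL total → factor 11545/45 = 256.56
Step 4: 4.2 mL brought to 22.6 mL → factor 22.6/4.2 = 5.381
Step 5: 260 μL + 20.7 mL = 20960 μL total → factor 20960/260 = 80.615
Overall dilution factor = 45.118 × 3.8 × 256.56 × 5.381 × 80.615 = 1.908 × 10^7
Stock = 0.524 ng/mL × 1.908 × 10^7 = 9.998 × 10^6 ng/mL = 10.0 mg/mL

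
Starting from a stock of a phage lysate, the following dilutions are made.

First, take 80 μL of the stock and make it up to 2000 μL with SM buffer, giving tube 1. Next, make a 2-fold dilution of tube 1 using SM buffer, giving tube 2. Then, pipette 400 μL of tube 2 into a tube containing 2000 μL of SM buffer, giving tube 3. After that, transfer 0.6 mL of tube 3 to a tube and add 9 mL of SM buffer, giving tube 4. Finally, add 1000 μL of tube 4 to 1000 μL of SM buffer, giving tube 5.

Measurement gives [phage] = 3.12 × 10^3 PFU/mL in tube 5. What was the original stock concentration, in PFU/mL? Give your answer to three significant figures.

3.00 × 10^7 PFU/mL

Step 1: 80 μL brought to 2000 μL → factor 2000/80 = 25
Step 2: 2-fold → factor 2
Step 3: 400 μL + 2000 μL = 2400 μL total → factor 2400/400 = 6
Step 4: 0.6 mL + 9 mL = 9.6 mL total → factor 9.6/0.6 = 16
Step 5: 1000 μL + 1000 μL = 2000 μL total → factor 2000/1000 = 2
Overall dilution factor = 25 × 2 × 6 × 16 × 2 = 9600
Stock = 3.12 × 10^3 PFU/mL × 9600 = 3.00 × 10^7 PFU/mL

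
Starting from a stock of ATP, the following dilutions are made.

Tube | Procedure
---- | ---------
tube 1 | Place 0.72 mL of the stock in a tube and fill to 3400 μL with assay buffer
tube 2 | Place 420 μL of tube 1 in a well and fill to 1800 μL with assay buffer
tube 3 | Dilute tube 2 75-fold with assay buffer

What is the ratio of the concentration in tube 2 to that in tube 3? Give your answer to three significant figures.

Step 1: 0.72 mL brought to 3400 μL → factor 3.4/0.72 = 4.7222
Step 2: 420 μL brought to 1800 μL → factor 1800/420 = 4.2857
Step 3: 75-fold → factor 75
Dilution factor to tube 2 = 20.238; to tube 3 = 1517.9
[tube 2]/[tube 3] = (factor to tube 3)/(factor to tube 2) = 1517.9/20.238 = 75.0

75.0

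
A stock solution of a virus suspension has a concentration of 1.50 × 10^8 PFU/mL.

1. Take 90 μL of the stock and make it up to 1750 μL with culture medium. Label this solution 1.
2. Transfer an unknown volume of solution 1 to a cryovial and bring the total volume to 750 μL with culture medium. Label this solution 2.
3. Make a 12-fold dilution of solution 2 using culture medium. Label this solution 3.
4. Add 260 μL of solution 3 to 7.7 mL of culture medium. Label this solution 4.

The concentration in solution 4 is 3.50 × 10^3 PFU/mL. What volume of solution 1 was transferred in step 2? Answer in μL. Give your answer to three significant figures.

125 μL

Step 1: 90 μL brought to 1750 μL → factor 1750/90 = 19.444
Step 2: v brought to 750 μL → factor = 750 μL/v
Step 3: 12-fold → factor 12
Step 4: 260 μL + 7.7 mL = 7960 μL total → factor 7960/260 = 30.615
Product of known-step factors = 7143.6
Overall factor = 1.50 × 10^8 PFU/mL / (3.50 × 10^3 PFU/mL) = 42857
Step-2 factor = 42857 / 7143.6 = 5.9994
v = 750 μL / 5.9994 = 125 μL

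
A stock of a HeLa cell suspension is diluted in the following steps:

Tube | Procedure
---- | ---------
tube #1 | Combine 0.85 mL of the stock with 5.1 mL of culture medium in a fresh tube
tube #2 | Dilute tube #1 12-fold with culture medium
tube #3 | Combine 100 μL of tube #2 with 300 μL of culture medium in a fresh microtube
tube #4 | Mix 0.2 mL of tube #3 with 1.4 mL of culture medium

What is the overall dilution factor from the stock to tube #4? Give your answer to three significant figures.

Step 1: 0.85 mL + 5.1 mL = 5.95 mL total → factor 5.95/0.85 = 7
Step 2: 12-fold → factor 12
Step 3: 100 μL + 300 μL = 400 μL total → factor 400/100 = 4
Step 4: 0.2 mL + 1.4 mL = 1.6 mL total → factor 1.6/0.2 = 8
Overall dilution factor = 7 × 12 × 4 × 8 = 2688

2.69 × 10^3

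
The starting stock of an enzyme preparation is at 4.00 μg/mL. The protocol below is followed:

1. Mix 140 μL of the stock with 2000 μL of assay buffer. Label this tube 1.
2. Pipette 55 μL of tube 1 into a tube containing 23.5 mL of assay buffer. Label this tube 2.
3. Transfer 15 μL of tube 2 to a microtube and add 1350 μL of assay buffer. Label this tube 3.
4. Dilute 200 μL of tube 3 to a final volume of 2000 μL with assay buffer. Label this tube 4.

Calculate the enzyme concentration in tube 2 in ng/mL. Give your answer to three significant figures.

Step 1: 140 μL + 2000 μL = 2140 μL total → factor 2140/140 = 15.286
Step 2: 55 μL + 23.5 mL = 23555 μL total → factor 23555/55 = 428.27
Dilution factor through tube 2 = 15.286 × 428.27 = 6546.5
[tube 2] = 4.00 μg/mL / 6546.5 = 0.0006110 μg/mL = 0.611 ng/mL

0.611 ng/mL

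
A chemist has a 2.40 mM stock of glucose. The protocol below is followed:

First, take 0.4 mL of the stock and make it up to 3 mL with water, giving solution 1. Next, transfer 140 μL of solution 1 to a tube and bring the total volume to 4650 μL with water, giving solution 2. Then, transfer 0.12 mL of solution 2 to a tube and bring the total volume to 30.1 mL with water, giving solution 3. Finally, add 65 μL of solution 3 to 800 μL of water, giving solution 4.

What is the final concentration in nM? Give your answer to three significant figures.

Step 1: 0.4 mL brought to 3 mL → factor 3/0.4 = 7.5
Step 2: 140 μL brought to 4650 μL → factor 4650/140 = 33.214
Step 3: 0.12 mL brought to 30.1 mL → factor 30.1/0.12 = 250.83
Step 4: 65 μL + 800 μL = 865 μL total → factor 865/65 = 13.308
Overall dilution factor = 7.5 × 33.214 × 250.83 × 13.308 = 8.3152 × 10^5
Final = 2.40 mM / 8.3152 × 10^5 = 2.886 × 10^-6 mM = 2.89 nM

2.89 nM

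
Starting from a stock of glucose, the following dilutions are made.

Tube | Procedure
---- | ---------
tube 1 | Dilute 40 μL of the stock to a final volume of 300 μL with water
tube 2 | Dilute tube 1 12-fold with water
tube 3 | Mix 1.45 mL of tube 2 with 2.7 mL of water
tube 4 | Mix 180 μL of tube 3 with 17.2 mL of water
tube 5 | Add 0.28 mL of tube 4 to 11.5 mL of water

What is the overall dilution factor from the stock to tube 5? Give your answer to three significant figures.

1.05 × 10^6

Step 1: 40 μL brought to 300 μL → factor 300/40 = 7.5
Step 2: 12-fold → factor 12
Step 3: 1.45 mL + 2.7 mL = 4.15 mL total → factor 4.15/1.45 = 2.8621
Step 4: 180 μL + 17.2 mL = 17380 μL total → factor 17380/180 = 96.556
Step 5: 0.28 mL + 11.5 mL = 11.78 mL total → factor 11.78/0.28 = 42.071
Overall dilution factor = 7.5 × 12 × 2.8621 × 96.556 × 42.071 = 1.0464 × 10^6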